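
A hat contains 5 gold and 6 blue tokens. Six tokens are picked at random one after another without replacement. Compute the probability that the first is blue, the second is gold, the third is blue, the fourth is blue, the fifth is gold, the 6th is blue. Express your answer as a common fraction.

Multiply the conditional probability of each draw in order, without replacement, so each draw removes one from its color and from the total.
P = (6/11) · (5/10) · (5/9) · (4/8) · (4/7) · (3/6) = 5/231 ≈ 0.0216.

5/231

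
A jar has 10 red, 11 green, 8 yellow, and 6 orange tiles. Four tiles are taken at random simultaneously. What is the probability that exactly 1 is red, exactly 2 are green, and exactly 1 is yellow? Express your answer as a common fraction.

Unordered draws without replacement: count favorable combinations over C(35,4).
Favorable = C(10,1) · C(11,2) · C(8,1) · C(6,0) = 4400; total = C(35,4) = 52360.
P = 4400/52360 = 10/119 ≈ 0.0840.

10/119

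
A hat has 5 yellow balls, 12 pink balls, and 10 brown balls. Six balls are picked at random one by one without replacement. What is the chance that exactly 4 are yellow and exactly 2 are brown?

Unordered draws without replacement: count favorable combinations over C(27,6).
Favorable = C(5,4) · C(12,0) · C(10,2) = 225; total = C(27,6) = 296010.
P = 225/296010 = 5/6578 ≈ 0.0008.

5/6578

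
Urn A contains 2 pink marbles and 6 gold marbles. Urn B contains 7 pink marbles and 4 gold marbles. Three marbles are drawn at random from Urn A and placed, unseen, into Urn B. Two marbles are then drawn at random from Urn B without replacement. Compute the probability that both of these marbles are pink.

Condition on how many of the transferred marbles are pink (from Urn A: 2 pink of 8; then Urn B has 14 total).
  0 pink: C(2,0)C(6,3)/C(8,3) = 5/14; then P = C(7,2)/C(14,2) = 3/13
  1 pink: C(2,1)C(6,2)/C(8,3) = 15/28; then P = C(8,2)/C(14,2) = 4/13
  2 pink: C(2,2)C(6,1)/C(8,3) = 3/28; then P = C(9,2)/C(14,2) = 36/91
P(both pink) = 369/1274 ≈ 0.2896.

369/1274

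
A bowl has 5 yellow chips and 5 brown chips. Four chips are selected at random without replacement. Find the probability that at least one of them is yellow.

41/42

Use the complement: P(at least one yellow) = 1 − P(no yellow).
P(none) = C(5,4)/C(10,4) = 5/210.
So P = 1 − 5/210 = 41/42 ≈ 0.9762.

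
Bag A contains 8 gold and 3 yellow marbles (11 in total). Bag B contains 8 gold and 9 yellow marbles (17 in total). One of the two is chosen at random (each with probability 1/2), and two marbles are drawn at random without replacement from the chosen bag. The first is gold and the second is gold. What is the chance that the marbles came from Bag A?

P(E | Bag A) = 28/55; P(E | Bag B) = 7/34.
P(E) = 1/2·28/55 + 1/2·7/34 = 1337/3740.
By Bayes' rule, P(Bag A | E) = 14/55 / 1337/3740 = 136/191 ≈ 0.7120.

136/191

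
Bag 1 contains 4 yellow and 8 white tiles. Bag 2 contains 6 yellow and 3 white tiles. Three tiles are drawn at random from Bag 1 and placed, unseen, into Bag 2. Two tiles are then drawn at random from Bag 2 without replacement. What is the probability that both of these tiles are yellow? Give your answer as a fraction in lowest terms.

39/121

Condition on how many of the transferred tiles are yellow (from Bag 1: 4 yellow of 12; then Bag 2 has 12 total).
  0 yellow: C(4,0)C(8,3)/C(12,3) = 14/55; then P = C(6,2)/C(12,2) = 5/22
  1 yellow: C(4,1)C(8,2)/C(12,3) = 28/55; then P = C(7,2)/C(12,2) = 7/22
  2 yellow: C(4,2)C(8,1)/C(12,3) = 12/55; then P = C(8,2)/C(12,2) = 14/33
  3 yellow: C(4,3)C(8,0)/C(12,3) = 1/55; then P = C(9,2)/C(12,2) = 6/11
P(both yellow) = 39/121 ≈ 0.3223.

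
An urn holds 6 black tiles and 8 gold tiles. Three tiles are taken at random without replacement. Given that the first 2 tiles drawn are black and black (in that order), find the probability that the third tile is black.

1/3

After removing 2 black, the urn has 4 black out of 12 remaining.
P(third is black | given) = 4/12 = 1/3 ≈ 0.3333.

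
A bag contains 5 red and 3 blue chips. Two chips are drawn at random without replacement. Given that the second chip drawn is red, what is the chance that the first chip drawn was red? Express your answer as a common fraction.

P(first=red and the second chip drawn is red) = (5/8)·(4/7) = 5/14.
P(the second chip drawn is red) = Σ over first color = 5/14 + 15/56 = 5/8.
By Bayes, P(first=red | the second chip drawn is red) = 5/14 / 5/8 = 4/7 ≈ 0.5714.

4/7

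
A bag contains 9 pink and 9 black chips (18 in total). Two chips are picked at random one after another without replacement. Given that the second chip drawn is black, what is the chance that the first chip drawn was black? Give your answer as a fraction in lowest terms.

P(first=black and the second chip drawn is black) = (9/18)·(8/17) = 4/17.
P(the second chip drawn is black) = Σ over first color = 9/34 + 4/17 = 1/2.
By Bayes, P(first=black | the second chip drawn is black) = 4/17 / 1/2 = 8/17 ≈ 0.4706.

8/17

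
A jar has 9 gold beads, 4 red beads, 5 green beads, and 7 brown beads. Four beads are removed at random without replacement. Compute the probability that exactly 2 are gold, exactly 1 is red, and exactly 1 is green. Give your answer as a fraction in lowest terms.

Unordered draws without replacement: count favorable combinations over C(25,4).
Favorable = C(9,2) · C(4,1) · C(5,1) · C(7,0) = 720; total = C(25,4) = 12650.
P = 720/12650 = 72/1265 ≈ 0.0569.

72/1265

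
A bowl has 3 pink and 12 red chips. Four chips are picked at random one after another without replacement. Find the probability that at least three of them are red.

Sum the hypergeometric tail for j = 3,…,4 red chips.
Favorable = C(12,3)·C(3,1) + C(12,4)·C(3,0) = 1155; total = C(15,4) = 1365.
P = 1155/1365 = 11/13 ≈ 0.8462.

11/13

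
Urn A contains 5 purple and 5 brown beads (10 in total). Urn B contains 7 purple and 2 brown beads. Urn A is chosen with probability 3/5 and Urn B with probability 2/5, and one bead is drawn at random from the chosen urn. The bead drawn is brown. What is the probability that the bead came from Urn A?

P(brown | Urn A) = 1/2; P(brown | Urn B) = 2/9.
P(brown) = 3/5·1/2 + 2/5·2/9 = 7/18.
By Bayes' rule, P(Urn A | brown) = 3/10 / 7/18 = 27/35 ≈ 0.7714.

27/35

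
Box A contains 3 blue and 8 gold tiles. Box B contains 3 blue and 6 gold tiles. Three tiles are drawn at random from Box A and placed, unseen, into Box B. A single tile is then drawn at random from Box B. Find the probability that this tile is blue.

Condition on how many of the transferred tiles are blue (from Box A: 3 blue of 11; then Box B has 12 total).
  0 blue: C(3,0)C(8,3)/C(11,3) = 56/165; then P = 3/12
  1 blue: C(3,1)C(8,2)/C(11,3) = 28/55; then P = 4/12
  2 blue: C(3,2)C(8,1)/C(11,3) = 8/55; then P = 5/12
  3 blue: C(3,3)C(8,0)/C(11,3) = 1/165; then P = 6/12
P(blue from Box B) = 7/22 ≈ 0.3182.

7/22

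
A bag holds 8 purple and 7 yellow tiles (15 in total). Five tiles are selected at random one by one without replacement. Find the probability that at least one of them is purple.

Use the complement: P(at least one purple) = 1 − P(no purple).
P(none) = C(7,5)/C(15,5) = 21/3003.
So P = 1 − 21/3003 = 142/143 ≈ 0.9930.

142/143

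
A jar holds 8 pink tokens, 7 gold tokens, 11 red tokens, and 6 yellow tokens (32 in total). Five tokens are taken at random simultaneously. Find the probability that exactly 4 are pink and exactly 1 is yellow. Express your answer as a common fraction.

Unordered draws without replacement: count favorable combinations over C(32,5).
Favorable = C(8,4) · C(7,0) · C(11,0) · C(6,1) = 420; total = C(32,5) = 201376.
P = 420/201376 = 15/7192 ≈ 0.0021.

15/7192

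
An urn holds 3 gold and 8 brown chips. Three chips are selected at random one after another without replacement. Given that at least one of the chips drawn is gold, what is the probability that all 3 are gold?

P(all 3 gold) = C(3,3)/C(11,3) = 1/165; P(at least one gold) = 1 − C(8,3)/C(11,3) = 109/165.
Since 'all 3 gold' ⊆ 'at least one gold', P(all 3 | at least one) = 1/165 / 109/165 = 1/109 ≈ 0.0092.

1/109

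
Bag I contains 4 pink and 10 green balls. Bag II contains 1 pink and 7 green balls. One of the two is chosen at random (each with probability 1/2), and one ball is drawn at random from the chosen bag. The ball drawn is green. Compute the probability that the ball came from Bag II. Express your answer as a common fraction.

P(green | Bag I) = 5/7; P(green | Bag II) = 7/8.
P(green) = 1/2·5/7 + 1/2·7/8 = 89/112.
By Bayes' rule, P(Bag II | green) = 7/16 / 89/112 = 49/89 ≈ 0.5506.

49/89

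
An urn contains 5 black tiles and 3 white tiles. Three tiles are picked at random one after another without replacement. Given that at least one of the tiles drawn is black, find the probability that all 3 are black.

P(all 3 black) = C(5,3)/C(8,3) = 5/28; P(at least one black) = 1 − C(3,3)/C(8,3) = 55/56.
Since 'all 3 black' ⊆ 'at least one black', P(all 3 | at least one) = 5/28 / 55/56 = 2/11 ≈ 0.1818.

2/11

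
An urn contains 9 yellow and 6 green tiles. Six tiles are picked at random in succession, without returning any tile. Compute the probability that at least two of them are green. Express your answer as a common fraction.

Sum the hypergeometric tail for j = 2,…,6 green tiles.
Favorable = C(6,2)·C(9,4) + C(6,3)·C(9,3) + C(6,4)·C(9,2) + C(6,5)·C(9,1) + C(6,6)·C(9,0) = 4165; total = C(15,6) = 5005.
P = 4165/5005 = 119/143 ≈ 0.8322.

119/143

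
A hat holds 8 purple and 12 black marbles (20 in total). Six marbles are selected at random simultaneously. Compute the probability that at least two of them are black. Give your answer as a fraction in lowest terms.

1903/1938

Sum the hypergeometric tail for j = 2,…,6 black marbles.
Favorable = C(12,2)·C(8,4) + C(12,3)·C(8,3) + C(12,4)·C(8,2) + C(12,5)·C(8,1) + C(12,6)·C(8,0) = 38060; total = C(20,6) = 38760.
P = 38060/38760 = 1903/1938 ≈ 0.9819.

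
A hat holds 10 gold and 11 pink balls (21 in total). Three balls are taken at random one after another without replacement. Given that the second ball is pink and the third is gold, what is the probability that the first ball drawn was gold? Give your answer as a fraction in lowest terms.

9/19

P(first=gold and the second ball is pink and the third is gold) = (10/21)·(11/20)·(9/19) = 33/266.
P(E) = Σ over first color = 33/266 + 55/399 = 11/42.
By Bayes, P(first=gold | E) = 33/266 / 11/42 = 9/19 ≈ 0.4737.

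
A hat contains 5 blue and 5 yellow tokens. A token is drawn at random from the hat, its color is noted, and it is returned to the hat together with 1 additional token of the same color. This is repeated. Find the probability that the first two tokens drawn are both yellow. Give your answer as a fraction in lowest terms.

After a yellow draw the hat holds 6 yellow out of 11.
P = (5/10)·(6/11) = 3/11 ≈ 0.2727.

3/11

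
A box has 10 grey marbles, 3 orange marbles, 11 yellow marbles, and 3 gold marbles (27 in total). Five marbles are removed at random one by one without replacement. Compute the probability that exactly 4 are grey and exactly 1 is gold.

7/897

Unordered draws without replacement: count favorable combinations over C(27,5).
Favorable = C(10,4) · C(3,0) · C(11,0) · C(3,1) = 630; total = C(27,5) = 80730.
P = 630/80730 = 7/897 ≈ 0.0078.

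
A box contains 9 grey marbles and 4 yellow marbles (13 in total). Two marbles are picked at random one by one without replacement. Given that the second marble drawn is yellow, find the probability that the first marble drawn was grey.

P(first=grey and the second marble drawn is yellow) = (9/13)·(4/12) = 3/13.
P(the second marble drawn is yellow) = Σ over first color = 3/13 + 1/13 = 4/13.
By Bayes, P(first=grey | the second marble drawn is yellow) = 3/13 / 4/13 = 3/4 ≈ 0.7500.

3/4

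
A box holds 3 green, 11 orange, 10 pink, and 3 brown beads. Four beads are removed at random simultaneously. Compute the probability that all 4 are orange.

Unordered draws without replacement: count favorable combinations over C(27,4).
Favorable = C(3,0) · C(11,4) · C(10,0) · C(3,0) = 330; total = C(27,4) = 17550.
P = 330/17550 = 11/585 ≈ 0.0188.

11/585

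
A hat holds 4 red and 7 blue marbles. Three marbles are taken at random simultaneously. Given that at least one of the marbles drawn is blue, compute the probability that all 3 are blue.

5/23

P(all 3 blue) = C(7,3)/C(11,3) = 7/33; P(at least one blue) = 1 − C(4,3)/C(11,3) = 161/165.
Since 'all 3 blue' ⊆ 'at least one blue', P(all 3 | at least one) = 7/33 / 161/165 = 5/23 ≈ 0.2174.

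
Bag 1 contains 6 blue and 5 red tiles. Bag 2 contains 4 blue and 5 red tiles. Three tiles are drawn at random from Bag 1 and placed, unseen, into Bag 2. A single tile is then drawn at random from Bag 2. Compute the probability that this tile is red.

Condition on how many of the transferred tiles are red (from Bag 1: 5 red of 11; then Bag 2 has 12 total).
  0 red: C(5,0)C(6,3)/C(11,3) = 4/33; then P = 5/12
  1 red: C(5,1)C(6,2)/C(11,3) = 5/11; then P = 6/12
  2 red: C(5,2)C(6,1)/C(11,3) = 4/11; then P = 7/12
  3 red: C(5,3)C(6,0)/C(11,3) = 2/33; then P = 8/12
P(red from Bag 2) = 35/66 ≈ 0.5303.

35/66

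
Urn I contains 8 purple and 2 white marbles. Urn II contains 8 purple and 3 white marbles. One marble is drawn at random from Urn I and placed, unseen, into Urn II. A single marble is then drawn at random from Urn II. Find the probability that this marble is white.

4/15

Condition on how many of the transferred marbles are white (from Urn I: 2 white of 10; then Urn II has 12 total).
  0 white: C(2,0)C(8,1)/C(10,1) = 4/5; then P = 3/12
  1 white: C(2,1)C(8,0)/C(10,1) = 1/5; then P = 4/12
P(white from Urn II) = 4/15 ≈ 0.2667.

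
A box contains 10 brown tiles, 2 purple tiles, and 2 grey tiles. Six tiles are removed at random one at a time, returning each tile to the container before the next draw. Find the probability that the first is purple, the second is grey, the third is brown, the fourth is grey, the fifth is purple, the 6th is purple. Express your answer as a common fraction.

5/117649

Multiply the conditional probability of each draw in order, with replacement (the composition resets each draw).
P = (2/14) · (2/14) · (10/14) · (2/14) · (2/14) · (2/14) = 5/117649 ≈ 0.0000.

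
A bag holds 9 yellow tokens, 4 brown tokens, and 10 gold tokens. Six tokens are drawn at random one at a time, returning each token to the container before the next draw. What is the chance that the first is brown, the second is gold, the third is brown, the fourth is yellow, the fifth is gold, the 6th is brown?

57600/148035889

Multiply the conditional probability of each draw in order, with replacement (the composition resets each draw).
P = (4/23) · (10/23) · (4/23) · (9/23) · (10/23) · (4/23) = 57600/148035889 ≈ 0.0004.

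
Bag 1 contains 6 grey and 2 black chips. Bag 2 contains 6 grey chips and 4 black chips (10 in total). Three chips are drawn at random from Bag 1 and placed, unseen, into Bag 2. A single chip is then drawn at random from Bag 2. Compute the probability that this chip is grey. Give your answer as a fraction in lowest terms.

33/52

Condition on how many of the transferred chips are grey (from Bag 1: 6 grey of 8; then Bag 2 has 13 total).
  1 grey: C(6,1)C(2,2)/C(8,3) = 3/28; then P = 7/13
  2 grey: C(6,2)C(2,1)/C(8,3) = 15/28; then P = 8/13
  3 grey: C(6,3)C(2,0)/C(8,3) = 5/14; then P = 9/13
P(grey from Bag 2) = 33/52 ≈ 0.6346.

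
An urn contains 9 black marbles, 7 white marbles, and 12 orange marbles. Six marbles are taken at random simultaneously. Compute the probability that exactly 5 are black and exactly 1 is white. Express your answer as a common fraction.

Unordered draws without replacement: count favorable combinations over C(28,6).
Favorable = C(9,5) · C(7,1) · C(12,0) = 882; total = C(28,6) = 376740.
P = 882/376740 = 7/2990 ≈ 0.0023.

7/2990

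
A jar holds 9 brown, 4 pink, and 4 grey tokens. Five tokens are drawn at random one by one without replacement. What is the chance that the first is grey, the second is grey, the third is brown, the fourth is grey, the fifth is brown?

Multiply the conditional probability of each draw in order, without replacement, so each draw removes one from its color and from the total.
P = (4/17) · (3/16) · (9/15) · (2/14) · (8/13) = 18/7735 ≈ 0.0023.

18/7735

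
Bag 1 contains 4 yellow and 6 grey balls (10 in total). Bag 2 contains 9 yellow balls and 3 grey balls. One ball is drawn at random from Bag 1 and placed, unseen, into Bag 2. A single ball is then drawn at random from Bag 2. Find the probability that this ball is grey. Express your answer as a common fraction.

18/65

Condition on how many of the transferred balls are grey (from Bag 1: 6 grey of 10; then Bag 2 has 13 total).
  0 grey: C(6,0)C(4,1)/C(10,1) = 2/5; then P = 3/13
  1 grey: C(6,1)C(4,0)/C(10,1) = 3/5; then P = 4/13
P(grey from Bag 2) = 18/65 ≈ 0.2769.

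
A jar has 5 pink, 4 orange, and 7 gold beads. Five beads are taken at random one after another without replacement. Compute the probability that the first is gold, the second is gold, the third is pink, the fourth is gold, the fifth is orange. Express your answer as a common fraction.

Multiply the conditional probability of each draw in order, without replacement, so each draw removes one from its color and from the total.
P = (7/16) · (6/15) · (5/14) · (5/13) · (4/12) = 5/624 ≈ 0.0080.

5/624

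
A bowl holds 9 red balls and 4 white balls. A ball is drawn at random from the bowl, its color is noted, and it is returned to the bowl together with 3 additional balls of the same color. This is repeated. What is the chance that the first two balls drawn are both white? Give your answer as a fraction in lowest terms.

After a white draw the bowl holds 7 white out of 16.
P = (4/13)·(7/16) = 7/52 ≈ 0.1346.

7/52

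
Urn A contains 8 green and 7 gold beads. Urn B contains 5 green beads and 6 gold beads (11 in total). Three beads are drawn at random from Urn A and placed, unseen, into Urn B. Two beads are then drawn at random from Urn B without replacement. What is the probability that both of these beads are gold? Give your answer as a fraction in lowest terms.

24/91

Condition on how many of the transferred beads are gold (from Urn A: 7 gold of 15; then Urn B has 14 total).
  0 gold: C(7,0)C(8,3)/C(15,3) = 8/65; then P = C(6,2)/C(14,2) = 15/91
  1 gold: C(7,1)C(8,2)/C(15,3) = 28/65; then P = C(7,2)/C(14,2) = 3/13
  2 gold: C(7,2)C(8,1)/C(15,3) = 24/65; then P = C(8,2)/C(14,2) = 4/13
  3 gold: C(7,3)C(8,0)/C(15,3) = 1/13; then P = C(9,2)/C(14,2) = 36/91
P(both gold) = 24/91 ≈ 0.2637.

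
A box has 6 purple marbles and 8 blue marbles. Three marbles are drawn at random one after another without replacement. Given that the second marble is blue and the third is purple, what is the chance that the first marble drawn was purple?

P(first=purple and the second marble is blue and the third is purple) = (6/14)·(8/13)·(5/12) = 10/91.
P(E) = Σ over first color = 10/91 + 2/13 = 24/91.
By Bayes, P(first=purple | E) = 10/91 / 24/91 = 5/12 ≈ 0.4167.

5/12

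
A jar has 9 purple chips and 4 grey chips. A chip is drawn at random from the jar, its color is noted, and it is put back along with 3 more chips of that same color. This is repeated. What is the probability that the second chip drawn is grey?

Condition on the first draw. If first is grey (prob 4/13), second-grey has prob (7)/(16); if not (prob 9/13), it has prob 4/(16).
P = (4/13)·(7/16) + (9/13)·(4/16) = 4/13 ≈ 0.3077.

4/13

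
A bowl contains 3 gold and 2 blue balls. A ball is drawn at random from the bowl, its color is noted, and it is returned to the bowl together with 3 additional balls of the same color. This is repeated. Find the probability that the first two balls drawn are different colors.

3/10

Either blue then gold, or gold then blue; after the first draw the total is 8.
P = (2/5)·(3/8) + (3/5)·(2/8) = 3/10 ≈ 0.3000.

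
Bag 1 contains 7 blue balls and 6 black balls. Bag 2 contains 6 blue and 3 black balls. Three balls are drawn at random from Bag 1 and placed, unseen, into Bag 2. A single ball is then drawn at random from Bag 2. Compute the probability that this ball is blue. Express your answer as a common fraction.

Condition on how many of the transferred balls are blue (from Bag 1: 7 blue of 13; then Bag 2 has 12 total).
  0 blue: C(7,0)C(6,3)/C(13,3) = 10/143; then P = 6/12
  1 blue: C(7,1)C(6,2)/C(13,3) = 105/286; then P = 7/12
  2 blue: C(7,2)C(6,1)/C(13,3) = 63/143; then P = 8/12
  3 blue: C(7,3)C(6,0)/C(13,3) = 35/286; then P = 9/12
P(blue from Bag 2) = 33/52 ≈ 0.6346.

33/52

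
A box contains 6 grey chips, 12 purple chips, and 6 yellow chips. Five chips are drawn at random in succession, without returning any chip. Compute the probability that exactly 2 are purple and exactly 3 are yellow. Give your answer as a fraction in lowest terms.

Unordered draws without replacement: count favorable combinations over C(24,5).
Favorable = C(6,0) · C(12,2) · C(6,3) = 1320; total = C(24,5) = 42504.
P = 1320/42504 = 5/161 ≈ 0.0311.

5/161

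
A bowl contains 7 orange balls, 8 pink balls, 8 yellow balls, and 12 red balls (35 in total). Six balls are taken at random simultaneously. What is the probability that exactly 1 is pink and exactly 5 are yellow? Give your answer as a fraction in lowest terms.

Unordered draws without replacement: count favorable combinations over C(35,6).
Favorable = C(7,0) · C(8,1) · C(8,5) · C(12,0) = 448; total = C(35,6) = 1623160.
P = 448/1623160 = 8/28985 ≈ 0.0003.

8/28985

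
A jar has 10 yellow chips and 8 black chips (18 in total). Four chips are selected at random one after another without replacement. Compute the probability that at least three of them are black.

Sum the hypergeometric tail for j = 3,…,4 black chips.
Favorable = C(8,3)·C(10,1) + C(8,4)·C(10,0) = 630; total = C(18,4) = 3060.
P = 630/3060 = 7/34 ≈ 0.2059.

7/34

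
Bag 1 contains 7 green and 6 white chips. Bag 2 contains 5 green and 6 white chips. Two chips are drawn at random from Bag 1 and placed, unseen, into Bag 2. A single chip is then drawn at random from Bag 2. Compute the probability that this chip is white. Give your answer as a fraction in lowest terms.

Condition on how many of the transferred chips are white (from Bag 1: 6 white of 13; then Bag 2 has 13 total).
  0 white: C(6,0)C(7,2)/C(13,2) = 7/26; then P = 6/13
  1 white: C(6,1)C(7,1)/C(13,2) = 7/13; then P = 7/13
  2 white: C(6,2)C(7,0)/C(13,2) = 5/26; then P = 8/13
P(white from Bag 2) = 90/169 ≈ 0.5325.

90/169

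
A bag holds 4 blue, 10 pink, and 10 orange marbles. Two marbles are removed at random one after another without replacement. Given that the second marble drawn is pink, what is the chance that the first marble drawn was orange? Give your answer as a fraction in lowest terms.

10/23

P(first=orange and the second marble drawn is pink) = (10/24)·(10/23) = 25/138.
P(the second marble drawn is pink) = Σ over first color = 5/69 + 15/92 + 25/138 = 5/12.
By Bayes, P(first=orange | the second marble drawn is pink) = 25/138 / 5/12 = 10/23 ≈ 0.4348.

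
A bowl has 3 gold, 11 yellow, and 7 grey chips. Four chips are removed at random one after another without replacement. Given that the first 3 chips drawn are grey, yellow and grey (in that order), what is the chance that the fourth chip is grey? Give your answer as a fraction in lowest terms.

After removing 1 yellow, 2 grey, the bowl has 5 grey out of 18 remaining.
P(fourth is grey | given) = 5/18 ≈ 0.2778.

5/18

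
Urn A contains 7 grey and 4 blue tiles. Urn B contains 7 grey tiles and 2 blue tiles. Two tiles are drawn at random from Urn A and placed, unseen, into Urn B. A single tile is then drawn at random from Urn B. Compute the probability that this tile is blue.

30/121

Condition on how many of the transferred tiles are blue (from Urn A: 4 blue of 11; then Urn B has 11 total).
  0 blue: C(4,0)C(7,2)/C(11,2) = 21/55; then P = 2/11
  1 blue: C(4,1)C(7,1)/C(11,2) = 28/55; then P = 3/11
  2 blue: C(4,2)C(7,0)/C(11,2) = 6/55; then P = 4/11
P(blue from Urn B) = 30/121 ≈ 0.2479.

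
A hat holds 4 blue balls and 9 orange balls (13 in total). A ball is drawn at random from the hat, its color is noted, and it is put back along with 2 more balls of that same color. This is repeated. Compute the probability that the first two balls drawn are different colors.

Either blue then orange, or orange then blue; after the first draw the total is 15.
P = (4/13)·(9/15) + (9/13)·(4/15) = 24/65 ≈ 0.3692.

24/65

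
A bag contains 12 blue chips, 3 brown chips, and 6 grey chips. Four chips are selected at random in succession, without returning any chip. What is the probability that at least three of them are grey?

1/19

Sum the hypergeometric tail for j = 3,…,4 grey chips.
Favorable = C(6,3)·C(15,1) + C(6,4)·C(15,0) = 315; total = C(21,4) = 5985.
P = 315/5985 = 1/19 ≈ 0.0526.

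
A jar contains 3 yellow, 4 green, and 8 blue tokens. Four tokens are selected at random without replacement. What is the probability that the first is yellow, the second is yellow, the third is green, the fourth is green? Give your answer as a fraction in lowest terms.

Multiply the conditional probability of each draw in order, without replacement, so each draw removes one from its color and from the total.
P = (3/15) · (2/14) · (4/13) · (3/12) = 1/455 ≈ 0.0022.

1/455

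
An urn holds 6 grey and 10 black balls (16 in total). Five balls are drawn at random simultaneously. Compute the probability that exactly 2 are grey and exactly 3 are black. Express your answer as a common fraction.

Unordered draws without replacement: count favorable combinations over C(16,5).
Favorable = C(6,2) · C(10,3) = 1800; total = C(16,5) = 4368.
P = 1800/4368 = 75/182 ≈ 0.4121.

75/182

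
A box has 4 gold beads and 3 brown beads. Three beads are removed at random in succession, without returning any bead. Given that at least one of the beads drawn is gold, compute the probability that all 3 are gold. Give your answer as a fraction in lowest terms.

2/17

P(all 3 gold) = C(4,3)/C(7,3) = 4/35; P(at least one gold) = 1 − C(3,3)/C(7,3) = 34/35.
Since 'all 3 gold' ⊆ 'at least one gold', P(all 3 | at least one) = 4/35 / 34/35 = 2/17 ≈ 0.1176.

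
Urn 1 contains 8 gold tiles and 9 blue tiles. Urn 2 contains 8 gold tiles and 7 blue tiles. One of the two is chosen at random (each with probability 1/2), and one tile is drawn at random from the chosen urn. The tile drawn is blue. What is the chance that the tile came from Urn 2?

119/254

P(blue | Urn 1) = 9/17; P(blue | Urn 2) = 7/15.
P(blue) = 1/2·9/17 + 1/2·7/15 = 127/255.
By Bayes' rule, P(Urn 2 | blue) = 7/30 / 127/255 = 119/254 ≈ 0.4685.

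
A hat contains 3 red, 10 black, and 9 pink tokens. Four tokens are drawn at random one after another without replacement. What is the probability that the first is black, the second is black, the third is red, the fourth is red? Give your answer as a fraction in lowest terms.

9/2926

Multiply the conditional probability of each draw in order, without replacement, so each draw removes one from its color and from the total.
P = (10/22) · (9/21) · (3/20) · (2/19) = 9/2926 ≈ 0.0031.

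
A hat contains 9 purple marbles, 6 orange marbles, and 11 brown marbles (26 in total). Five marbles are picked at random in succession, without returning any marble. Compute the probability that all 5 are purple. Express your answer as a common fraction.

Unordered draws without replacement: count favorable combinations over C(26,5).
Favorable = C(9,5) · C(6,0) · C(11,0) = 126; total = C(26,5) = 65780.
P = 126/65780 = 63/32890 ≈ 0.0019.

63/32890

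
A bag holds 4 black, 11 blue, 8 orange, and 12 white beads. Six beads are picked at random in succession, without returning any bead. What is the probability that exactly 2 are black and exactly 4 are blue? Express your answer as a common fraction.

9/7378

Unordered draws without replacement: count favorable combinations over C(35,6).
Favorable = C(4,2) · C(11,4) · C(8,0) · C(12,0) = 1980; total = C(35,6) = 1623160.
P = 1980/1623160 = 9/7378 ≈ 0.0012.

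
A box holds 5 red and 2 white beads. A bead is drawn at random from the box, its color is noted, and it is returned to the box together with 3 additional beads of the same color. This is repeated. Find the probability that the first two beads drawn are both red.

After a red draw the box holds 8 red out of 10.
P = (5/7)·(8/10) = 4/7 ≈ 0.5714.

4/7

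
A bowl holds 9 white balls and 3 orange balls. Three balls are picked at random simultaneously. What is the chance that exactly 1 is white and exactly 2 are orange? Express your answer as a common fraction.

27/220

Unordered draws without replacement: count favorable combinations over C(12,3).
Favorable = C(9,1) · C(3,2) = 27; total = C(12,3) = 220.
P = 27/220 = 27/220 ≈ 0.1227.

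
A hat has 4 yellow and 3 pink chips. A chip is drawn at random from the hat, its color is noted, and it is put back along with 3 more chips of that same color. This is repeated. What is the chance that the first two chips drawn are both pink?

9/35

After a pink draw the hat holds 6 pink out of 10.
P = (3/7)·(6/10) = 9/35 ≈ 0.2571.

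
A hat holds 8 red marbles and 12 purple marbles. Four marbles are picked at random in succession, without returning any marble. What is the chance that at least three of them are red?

Sum the hypergeometric tail for j = 3,…,4 red marbles.
Favorable = C(8,3)·C(12,1) + C(8,4)·C(12,0) = 742; total = C(20,4) = 4845.
P = 742/4845 = 742/4845 ≈ 0.1531.

742/4845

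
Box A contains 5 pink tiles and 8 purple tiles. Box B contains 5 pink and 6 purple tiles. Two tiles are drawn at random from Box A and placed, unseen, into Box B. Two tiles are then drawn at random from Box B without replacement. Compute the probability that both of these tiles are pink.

Condition on how many of the transferred tiles are pink (from Box A: 5 pink of 13; then Box B has 13 total).
  0 pink: C(5,0)C(8,2)/C(13,2) = 14/39; then P = C(5,2)/C(13,2) = 5/39
  1 pink: C(5,1)C(8,1)/C(13,2) = 20/39; then P = C(6,2)/C(13,2) = 5/26
  2 pink: C(5,2)C(8,0)/C(13,2) = 5/39; then P = C(7,2)/C(13,2) = 7/26
P(both pink) = 545/3042 ≈ 0.1792.

545/3042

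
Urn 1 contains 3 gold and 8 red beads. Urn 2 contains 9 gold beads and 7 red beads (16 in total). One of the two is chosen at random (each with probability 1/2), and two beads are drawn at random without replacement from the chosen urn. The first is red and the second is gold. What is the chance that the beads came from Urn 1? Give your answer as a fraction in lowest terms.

P(E | Urn 1) = 12/55; P(E | Urn 2) = 21/80.
P(E) = 1/2·12/55 + 1/2·21/80 = 423/1760.
By Bayes' rule, P(Urn 1 | E) = 6/55 / 423/1760 = 64/141 ≈ 0.4539.

64/141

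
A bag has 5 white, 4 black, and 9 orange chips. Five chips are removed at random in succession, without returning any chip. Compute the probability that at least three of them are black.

3/68

Sum the hypergeometric tail for j = 3,…,4 black chips.
Favorable = C(4,3)·C(14,2) + C(4,4)·C(14,1) = 378; total = C(18,5) = 8568.
P = 378/8568 = 3/68 ≈ 0.0441.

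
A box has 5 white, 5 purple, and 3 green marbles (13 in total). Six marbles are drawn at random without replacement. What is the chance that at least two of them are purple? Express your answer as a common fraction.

Sum the hypergeometric tail for j = 2,…,5 purple marbles.
Favorable = C(5,2)·C(8,4) + C(5,3)·C(8,3) + C(5,4)·C(8,2) + C(5,5)·C(8,1) = 1408; total = C(13,6) = 1716.
P = 1408/1716 = 32/39 ≈ 0.8205.

32/39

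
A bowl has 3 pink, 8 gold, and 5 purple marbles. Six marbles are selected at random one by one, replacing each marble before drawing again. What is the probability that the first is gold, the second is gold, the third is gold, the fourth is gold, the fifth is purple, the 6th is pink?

Multiply the conditional probability of each draw in order, with replacement (the composition resets each draw).
P = (8/16) · (8/16) · (8/16) · (8/16) · (5/16) · (3/16) = 15/4096 ≈ 0.0037.

15/4096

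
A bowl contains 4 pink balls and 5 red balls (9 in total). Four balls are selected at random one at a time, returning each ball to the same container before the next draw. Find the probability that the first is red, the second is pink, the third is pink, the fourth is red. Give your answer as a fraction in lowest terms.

400/6561

Multiply the conditional probability of each draw in order, with replacement (the composition resets each draw).
P = (5/9) · (4/9) · (4/9) · (5/9) = 400/6561 ≈ 0.0610.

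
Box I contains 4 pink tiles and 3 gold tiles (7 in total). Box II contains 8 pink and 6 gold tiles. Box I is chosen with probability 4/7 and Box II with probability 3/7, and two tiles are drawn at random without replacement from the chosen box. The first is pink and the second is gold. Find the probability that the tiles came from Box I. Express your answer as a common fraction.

13/22

P(E | Box I) = 2/7; P(E | Box II) = 24/91.
P(E) = 4/7·2/7 + 3/7·24/91 = 176/637.
By Bayes' rule, P(Box I | E) = 8/49 / 176/637 = 13/22 ≈ 0.5909.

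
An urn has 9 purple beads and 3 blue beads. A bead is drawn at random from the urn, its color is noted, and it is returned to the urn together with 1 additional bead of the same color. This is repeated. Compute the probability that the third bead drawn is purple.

3/4

Sum over the four possibilities for the first two draws (purple/not-purple each), tracking how the purple count and total change by +1 per draw.
P(third is purple) = 3/4 ≈ 0.7500. (In a Pólya urn every draw has the same marginal probability 9/12.)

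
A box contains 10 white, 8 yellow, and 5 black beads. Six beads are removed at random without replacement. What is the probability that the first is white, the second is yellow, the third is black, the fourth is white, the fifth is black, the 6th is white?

Multiply the conditional probability of each draw in order, without replacement, so each draw removes one from its color and from the total.
P = (10/23) · (8/22) · (5/21) · (9/20) · (4/19) · (8/18) = 160/100947 ≈ 0.0016.

160/100947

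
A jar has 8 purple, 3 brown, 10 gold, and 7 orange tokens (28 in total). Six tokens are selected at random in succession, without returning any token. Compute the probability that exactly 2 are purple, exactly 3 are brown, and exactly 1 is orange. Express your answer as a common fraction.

Unordered draws without replacement: count favorable combinations over C(28,6).
Favorable = C(8,2) · C(3,3) · C(10,0) · C(7,1) = 196; total = C(28,6) = 376740.
P = 196/376740 = 7/13455 ≈ 0.0005.

7/13455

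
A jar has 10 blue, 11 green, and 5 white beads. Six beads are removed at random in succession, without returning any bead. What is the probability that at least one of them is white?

Use the complement: P(at least one white) = 1 − P(no white).
P(none) = C(21,6)/C(26,6) = 54264/230230.
So P = 1 − 54264/230230 = 12569/16445 ≈ 0.7643.

12569/16445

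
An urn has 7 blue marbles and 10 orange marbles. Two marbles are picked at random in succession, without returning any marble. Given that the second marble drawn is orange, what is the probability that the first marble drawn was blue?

P(first=blue and the second marble drawn is orange) = (7/17)·(10/16) = 35/136.
P(the second marble drawn is orange) = Σ over first color = 35/136 + 45/136 = 10/17.
By Bayes, P(first=blue | the second marble drawn is orange) = 35/136 / 10/17 = 7/16 ≈ 0.4375.

7/16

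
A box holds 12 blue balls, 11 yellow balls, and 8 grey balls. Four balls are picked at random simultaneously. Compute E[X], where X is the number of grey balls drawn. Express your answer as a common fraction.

32/31

By linearity of expectation, E[X] = Σ P(draw i is grey); by symmetry each draw (even without replacement) has P(grey) = 8/31.
E[X] = 4 · 8/31 = 32/31 ≈ 1.0323.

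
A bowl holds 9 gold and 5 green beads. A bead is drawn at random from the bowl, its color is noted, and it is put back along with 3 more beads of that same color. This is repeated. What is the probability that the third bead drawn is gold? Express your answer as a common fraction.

Sum over the four possibilities for the first two draws (gold/not-gold each), tracking how the gold count and total change by +3 per draw.
P(third is gold) = 9/14 ≈ 0.6429. (In a Pólya urn every draw has the same marginal probability 9/14.)

9/14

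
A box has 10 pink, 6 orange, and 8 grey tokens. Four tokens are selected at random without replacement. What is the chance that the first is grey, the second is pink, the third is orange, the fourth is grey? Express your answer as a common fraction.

Multiply the conditional probability of each draw in order, without replacement, so each draw removes one from its color and from the total.
P = (8/24) · (10/23) · (6/22) · (7/21) = 10/759 ≈ 0.0132.

10/759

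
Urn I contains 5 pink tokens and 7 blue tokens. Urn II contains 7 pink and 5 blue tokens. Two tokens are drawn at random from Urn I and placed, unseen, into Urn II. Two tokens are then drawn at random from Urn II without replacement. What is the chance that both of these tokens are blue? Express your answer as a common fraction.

41/231

Condition on how many of the transferred tokens are blue (from Urn I: 7 blue of 12; then Urn II has 14 total).
  0 blue: C(7,0)C(5,2)/C(12,2) = 5/33; then P = C(5,2)/C(14,2) = 10/91
  1 blue: C(7,1)C(5,1)/C(12,2) = 35/66; then P = C(6,2)/C(14,2) = 15/91
  2 blue: C(7,2)C(5,0)/C(12,2) = 7/22; then P = C(7,2)/C(14,2) = 3/13
P(both blue) = 41/231 ≈ 0.1775.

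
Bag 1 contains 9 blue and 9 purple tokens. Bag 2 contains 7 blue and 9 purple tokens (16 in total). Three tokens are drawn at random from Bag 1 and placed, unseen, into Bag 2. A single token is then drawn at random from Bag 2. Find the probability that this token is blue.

Condition on how many of the transferred tokens are blue (from Bag 1: 9 blue of 18; then Bag 2 has 19 total).
  0 blue: C(9,0)C(9,3)/C(18,3) = 7/68; then P = 7/19
  1 blue: C(9,1)C(9,2)/C(18,3) = 27/68; then P = 8/19
  2 blue: C(9,2)C(9,1)/C(18,3) = 27/68; then P = 9/19
  3 blue: C(9,3)C(9,0)/C(18,3) = 7/68; then P = 10/19
P(blue from Bag 2) = 17/38 ≈ 0.4474.

17/38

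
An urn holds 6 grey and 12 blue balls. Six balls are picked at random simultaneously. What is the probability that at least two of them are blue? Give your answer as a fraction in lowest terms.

Sum the hypergeometric tail for j = 2,…,6 blue balls.
Favorable = C(12,2)·C(6,4) + C(12,3)·C(6,3) + C(12,4)·C(6,2) + C(12,5)·C(6,1) + C(12,6)·C(6,0) = 18491; total = C(18,6) = 18564.
P = 18491/18564 = 18491/18564 ≈ 0.9961.

18491/18564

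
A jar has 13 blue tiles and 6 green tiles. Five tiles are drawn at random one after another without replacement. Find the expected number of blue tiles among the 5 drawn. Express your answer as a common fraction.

By linearity of expectation, E[X] = Σ P(draw i is blue); by symmetry each draw (even without replacement) has P(blue) = 13/19.
E[X] = 5 · 13/19 = 65/19 ≈ 3.4211.

65/19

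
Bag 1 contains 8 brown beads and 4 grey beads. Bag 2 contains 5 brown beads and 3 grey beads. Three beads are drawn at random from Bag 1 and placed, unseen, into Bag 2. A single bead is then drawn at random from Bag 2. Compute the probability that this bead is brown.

Condition on how many of the transferred beads are brown (from Bag 1: 8 brown of 12; then Bag 2 has 11 total).
  0 brown: C(8,0)C(4,3)/C(12,3) = 1/55; then P = 5/11
  1 brown: C(8,1)C(4,2)/C(12,3) = 12/55; then P = 6/11
  2 brown: C(8,2)C(4,1)/C(12,3) = 28/55; then P = 7/11
  3 brown: C(8,3)C(4,0)/C(12,3) = 14/55; then P = 8/11
P(brown from Bag 2) = 7/11 ≈ 0.6364.

7/11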